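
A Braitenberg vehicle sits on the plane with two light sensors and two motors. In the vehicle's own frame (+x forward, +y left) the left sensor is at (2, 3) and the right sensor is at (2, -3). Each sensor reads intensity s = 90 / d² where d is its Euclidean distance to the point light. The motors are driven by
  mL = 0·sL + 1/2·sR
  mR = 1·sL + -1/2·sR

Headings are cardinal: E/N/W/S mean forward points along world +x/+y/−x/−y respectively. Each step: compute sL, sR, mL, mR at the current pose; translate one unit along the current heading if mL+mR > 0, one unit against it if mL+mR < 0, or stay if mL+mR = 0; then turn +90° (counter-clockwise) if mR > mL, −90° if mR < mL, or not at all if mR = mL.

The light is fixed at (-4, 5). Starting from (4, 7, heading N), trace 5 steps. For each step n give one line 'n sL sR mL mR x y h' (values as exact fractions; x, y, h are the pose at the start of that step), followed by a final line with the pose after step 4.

0 90/41 90/137 45/137 10485/5617 4 7 N
1 5/2 5/4 5/8 15/8 4 8 W
2 90/101 90/17 45/17 -3015/1717 3 8 S
3 45/13 9/5 9/10 333/130 3 7 W
4 10/9 10 5 -35/9 2 7 S
final 2 6 W

n=0: pose=(4,7,N); sL=90/41, sR=90/137; mL=45/137, mR=10485/5617; mL+mR=90/41 → advance +1; mR−mL=8640/5617 → turn +1·90°
n=1: pose=(4,8,W); sL=5/2, sR=5/4; mL=5/8, mR=15/8; mL+mR=5/2 → advance +1; mR−mL=5/4 → turn +1·90°
n=2: pose=(3,8,S); sL=90/101, sR=90/17; mL=45/17, mR=-3015/1717; mL+mR=90/101 → advance +1; mR−mL=-7560/1717 → turn -1·90°
n=3: pose=(3,7,W); sL=45/13, sR=9/5; mL=9/10, mR=333/130; mL+mR=45/13 → advance +1; mR−mL=108/65 → turn +1·90°
n=4: pose=(2,7,S); sL=10/9, sR=10; mL=5, mR=-35/9; mL+mR=10/9 → advance +1; mR−mL=-80/9 → turn -1·90°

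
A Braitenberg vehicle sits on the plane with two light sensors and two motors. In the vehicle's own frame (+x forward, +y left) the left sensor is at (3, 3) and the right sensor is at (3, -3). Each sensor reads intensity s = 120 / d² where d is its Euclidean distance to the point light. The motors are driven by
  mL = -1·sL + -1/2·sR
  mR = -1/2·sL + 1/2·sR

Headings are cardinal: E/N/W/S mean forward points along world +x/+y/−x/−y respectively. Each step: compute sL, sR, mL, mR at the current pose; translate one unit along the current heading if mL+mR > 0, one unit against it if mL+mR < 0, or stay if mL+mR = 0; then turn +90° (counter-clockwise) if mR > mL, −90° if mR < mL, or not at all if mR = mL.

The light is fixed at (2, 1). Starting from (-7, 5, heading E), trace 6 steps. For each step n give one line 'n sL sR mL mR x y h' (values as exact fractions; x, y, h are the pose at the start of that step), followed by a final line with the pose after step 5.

n=0: pose=(-7,5,E); sL=24/17, sR=120/37; mL=-1908/629, mR=576/629; mL+mR=-36/17 → advance -1; mR−mL=2484/629 → turn +1·90°
n=1: pose=(-8,5,N); sL=60/109, sR=60/49; mL=-6210/5341, mR=1800/5341; mL+mR=-90/109 → advance -1; mR−mL=8010/5341 → turn +1·90°
n=2: pose=(-8,4,W); sL=120/169, sR=24/41; mL=-6948/6929, mR=-432/6929; mL+mR=-180/169 → advance -1; mR−mL=6516/6929 → turn +1·90°
n=3: pose=(-7,4,S); sL=10/3, sR=5/6; mL=-15/4, mR=-5/4; mL+mR=-5 → advance -1; mR−mL=5/2 → turn +1·90°
n=4: pose=(-7,5,E); sL=24/17, sR=120/37; mL=-1908/629, mR=576/629; mL+mR=-36/17 → advance -1; mR−mL=2484/629 → turn +1·90°
n=5: pose=(-8,5,N); sL=60/109, sR=60/49; mL=-6210/5341, mR=1800/5341; mL+mR=-90/109 → advance -1; mR−mL=8010/5341 → turn +1·90°

0 24/17 120/37 -1908/629 576/629 -7 5 E
1 60/109 60/49 -6210/5341 1800/5341 -8 5 N
2 120/169 24/41 -6948/6929 -432/6929 -8 4 W
3 10/3 5/6 -15/4 -5/4 -7 4 S
4 24/17 120/37 -1908/629 576/629 -7 5 E
5 60/109 60/49 -6210/5341 1800/5341 -8 5 N
final -8 4 W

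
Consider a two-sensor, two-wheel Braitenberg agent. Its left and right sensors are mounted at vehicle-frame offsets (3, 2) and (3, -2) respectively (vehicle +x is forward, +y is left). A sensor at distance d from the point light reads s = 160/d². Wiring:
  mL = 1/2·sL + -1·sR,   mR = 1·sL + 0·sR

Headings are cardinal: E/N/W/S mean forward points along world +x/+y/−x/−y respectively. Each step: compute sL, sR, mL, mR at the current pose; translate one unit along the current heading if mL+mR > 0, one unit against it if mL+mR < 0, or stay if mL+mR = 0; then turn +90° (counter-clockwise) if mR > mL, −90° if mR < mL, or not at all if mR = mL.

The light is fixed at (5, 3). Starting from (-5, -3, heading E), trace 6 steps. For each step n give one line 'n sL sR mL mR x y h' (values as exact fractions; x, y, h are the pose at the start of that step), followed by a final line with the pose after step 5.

n=0: pose=(-5,-3,E); sL=32/13, sR=160/113; mL=-272/1469, mR=32/13; mL+mR=3344/1469 → advance +1; mR−mL=3888/1469 → turn +1·90°
n=1: pose=(-4,-3,N); sL=16/13, sR=80/29; mL=-808/377, mR=16/13; mL+mR=-344/377 → advance -1; mR−mL=1272/377 → turn +1·90°
n=2: pose=(-4,-4,W); sL=32/45, sR=160/169; mL=-4496/7605, mR=32/45; mL+mR=304/2535 → advance +1; mR−mL=9904/7605 → turn +1·90°
n=3: pose=(-5,-4,S); sL=40/41, sR=40/61; mL=-420/2501, mR=40/41; mL+mR=2020/2501 → advance +1; mR−mL=2860/2501 → turn +1·90°
n=4: pose=(-5,-5,E); sL=32/17, sR=160/149; mL=-336/2533, mR=32/17; mL+mR=4432/2533 → advance +1; mR−mL=5104/2533 → turn +1·90°
n=5: pose=(-4,-5,N); sL=80/73, sR=80/37; mL=-4360/2701, mR=80/73; mL+mR=-1400/2701 → advance -1; mR−mL=7320/2701 → turn +1·90°

0 32/13 160/113 -272/1469 32/13 -5 -3 E
1 16/13 80/29 -808/377 16/13 -4 -3 N
2 32/45 160/169 -4496/7605 32/45 -4 -4 W
3 40/41 40/61 -420/2501 40/41 -5 -4 S
4 32/17 160/149 -336/2533 32/17 -5 -5 E
5 80/73 80/37 -4360/2701 80/73 -4 -5 N
final -4 -6 W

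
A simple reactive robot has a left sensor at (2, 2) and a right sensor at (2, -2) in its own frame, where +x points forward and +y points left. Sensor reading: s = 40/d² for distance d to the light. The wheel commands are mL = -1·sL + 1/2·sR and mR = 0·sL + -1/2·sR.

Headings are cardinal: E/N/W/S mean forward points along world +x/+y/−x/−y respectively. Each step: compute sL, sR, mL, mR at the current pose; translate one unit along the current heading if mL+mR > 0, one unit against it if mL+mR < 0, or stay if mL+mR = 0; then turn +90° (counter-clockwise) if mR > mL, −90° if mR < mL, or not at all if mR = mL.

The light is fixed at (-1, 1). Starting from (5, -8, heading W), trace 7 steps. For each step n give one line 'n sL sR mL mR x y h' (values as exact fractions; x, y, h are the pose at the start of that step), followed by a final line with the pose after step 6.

n=0: pose=(5,-8,W); sL=40/137, sR=8/13; mL=28/1781, mR=-4/13; mL+mR=-40/137 → advance -1; mR−mL=-576/1781 → turn -1·90°
n=1: pose=(6,-8,N); sL=20/37, sR=4/13; mL=-186/481, mR=-2/13; mL+mR=-20/37 → advance -1; mR−mL=112/481 → turn +1·90°
n=2: pose=(6,-9,W); sL=40/169, sR=40/89; mL=-180/15041, mR=-20/89; mL+mR=-40/169 → advance -1; mR−mL=-3200/15041 → turn -1·90°
n=3: pose=(7,-9,N); sL=2/5, sR=10/41; mL=-57/205, mR=-5/41; mL+mR=-2/5 → advance -1; mR−mL=32/205 → turn +1·90°
n=4: pose=(7,-10,W); sL=8/41, sR=40/117; mL=-116/4797, mR=-20/117; mL+mR=-8/41 → advance -1; mR−mL=-704/4797 → turn -1·90°
n=5: pose=(8,-10,N); sL=4/13, sR=20/101; mL=-274/1313, mR=-10/101; mL+mR=-4/13 → advance -1; mR−mL=144/1313 → turn +1·90°
n=6: pose=(8,-11,W); sL=8/49, sR=40/149; mL=-212/7301, mR=-20/149; mL+mR=-8/49 → advance -1; mR−mL=-768/7301 → turn -1·90°

0 40/137 8/13 28/1781 -4/13 5 -8 W
1 20/37 4/13 -186/481 -2/13 6 -8 N
2 40/169 40/89 -180/15041 -20/89 6 -9 W
3 2/5 10/41 -57/205 -5/41 7 -9 N
4 8/41 40/117 -116/4797 -20/117 7 -10 W
5 4/13 20/101 -274/1313 -10/101 8 -10 N
6 8/49 40/149 -212/7301 -20/149 8 -11 W
final 9 -11 N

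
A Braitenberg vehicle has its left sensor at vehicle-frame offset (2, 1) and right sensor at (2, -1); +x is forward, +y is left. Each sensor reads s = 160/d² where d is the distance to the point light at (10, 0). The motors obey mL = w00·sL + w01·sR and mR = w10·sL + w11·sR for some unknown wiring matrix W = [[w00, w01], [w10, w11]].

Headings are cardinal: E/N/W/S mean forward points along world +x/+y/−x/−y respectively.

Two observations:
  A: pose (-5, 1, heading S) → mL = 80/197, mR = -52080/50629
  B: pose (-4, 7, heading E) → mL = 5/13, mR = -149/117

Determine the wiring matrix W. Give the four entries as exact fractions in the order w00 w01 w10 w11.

1/2 0 -1/2 -1

obs A: pose=(-5,1,S) → sL=160/197, sR=160/257, mL=80/197, mR=-52080/50629
obs B: pose=(-4,7,E) → sL=10/13, sR=8/9, mL=5/13, mR=-149/117
sensor matrix S = [[160/197, 160/257], [10/13, 8/9]]; det S = 1439680/5923593
solve [mL_A; mL_B] = S·[w00; w01] and [mR_A; mR_B] = S·[w10; w11]:
  w00 = 1/2, w01 = 0, w10 = -1/2, w11 = -1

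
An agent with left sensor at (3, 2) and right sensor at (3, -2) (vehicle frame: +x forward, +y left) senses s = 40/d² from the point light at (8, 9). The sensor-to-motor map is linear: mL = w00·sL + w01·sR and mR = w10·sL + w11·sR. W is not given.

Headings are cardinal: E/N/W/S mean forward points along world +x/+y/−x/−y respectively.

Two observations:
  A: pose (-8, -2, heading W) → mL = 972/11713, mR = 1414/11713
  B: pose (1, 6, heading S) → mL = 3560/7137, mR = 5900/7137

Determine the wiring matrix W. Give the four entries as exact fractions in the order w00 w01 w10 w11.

1/2 1/2 1 1/2

obs A: pose=(-8,-2,W) → sL=4/53, sR=20/221, mL=972/11713, mR=1414/11713
obs B: pose=(1,6,S) → sL=40/61, sR=40/117, mL=3560/7137, mR=5900/7137
sensor matrix S = [[4/53, 20/221], [40/61, 40/117]]; det S = -215680/6430437
solve [mL_A; mL_B] = S·[w00; w01] and [mR_A; mR_B] = S·[w10; w11]:
  w00 = 1/2, w01 = 1/2, w10 = 1, w11 = 1/2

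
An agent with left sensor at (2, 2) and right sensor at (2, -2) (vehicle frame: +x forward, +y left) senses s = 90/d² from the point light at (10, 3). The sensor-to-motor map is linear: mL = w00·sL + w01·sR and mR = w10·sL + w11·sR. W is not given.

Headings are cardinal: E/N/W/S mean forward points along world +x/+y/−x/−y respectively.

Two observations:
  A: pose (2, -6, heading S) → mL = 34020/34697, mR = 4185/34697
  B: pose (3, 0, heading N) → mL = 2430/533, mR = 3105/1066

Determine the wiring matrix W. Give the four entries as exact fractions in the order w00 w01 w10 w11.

obs A: pose=(2,-6,S) → sL=90/157, sR=90/221, mL=34020/34697, mR=4185/34697
obs B: pose=(3,0,N) → sL=45/41, sR=45/13, mL=2430/533, mR=3105/1066
sensor matrix S = [[90/157, 90/221], [45/41, 45/13]]; det S = 2187000/1422577
solve [mL_A; mL_B] = S·[w00; w01] and [mR_A; mR_B] = S·[w10; w11]:
  w00 = 1, w01 = 1, w10 = -1/2, w11 = 1

1 1 -1/2 1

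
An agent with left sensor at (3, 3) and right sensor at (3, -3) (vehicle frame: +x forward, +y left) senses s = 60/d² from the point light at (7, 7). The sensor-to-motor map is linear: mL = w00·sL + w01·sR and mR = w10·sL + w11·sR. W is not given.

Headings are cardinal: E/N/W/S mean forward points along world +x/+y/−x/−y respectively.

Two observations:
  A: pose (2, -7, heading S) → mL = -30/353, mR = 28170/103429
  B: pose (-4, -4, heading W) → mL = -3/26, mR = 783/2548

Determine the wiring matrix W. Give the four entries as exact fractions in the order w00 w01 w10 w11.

0 -1/2 1/2 1

obs A: pose=(2,-7,S) → sL=60/293, sR=60/353, mL=-30/353, mR=28170/103429
obs B: pose=(-4,-4,W) → sL=15/98, sR=3/13, mL=-3/26, mR=783/2548
sensor matrix S = [[60/293, 60/353], [15/98, 3/13]]; det S = 1399410/65884273
solve [mL_A; mL_B] = S·[w00; w01] and [mR_A; mR_B] = S·[w10; w11]:
  w00 = 0, w01 = -1/2, w10 = 1/2, w11 = 1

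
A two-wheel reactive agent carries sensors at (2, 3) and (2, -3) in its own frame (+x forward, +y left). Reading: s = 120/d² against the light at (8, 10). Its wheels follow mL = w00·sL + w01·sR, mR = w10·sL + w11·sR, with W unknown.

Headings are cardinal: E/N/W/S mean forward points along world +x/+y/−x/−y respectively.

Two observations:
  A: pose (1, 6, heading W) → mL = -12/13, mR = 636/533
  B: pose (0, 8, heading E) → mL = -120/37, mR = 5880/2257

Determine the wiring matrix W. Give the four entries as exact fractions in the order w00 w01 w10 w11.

-1 0 1/2 1/2

obs A: pose=(1,6,W) → sL=12/13, sR=60/41, mL=-12/13, mR=636/533
obs B: pose=(0,8,E) → sL=120/37, sR=120/61, mL=-120/37, mR=5880/2257
sensor matrix S = [[12/13, 60/41], [120/37, 120/61]]; det S = -3525120/1202981
solve [mL_A; mL_B] = S·[w00; w01] and [mR_A; mR_B] = S·[w10; w11]:
  w00 = -1, w01 = 0, w10 = 1/2, w11 = 1/2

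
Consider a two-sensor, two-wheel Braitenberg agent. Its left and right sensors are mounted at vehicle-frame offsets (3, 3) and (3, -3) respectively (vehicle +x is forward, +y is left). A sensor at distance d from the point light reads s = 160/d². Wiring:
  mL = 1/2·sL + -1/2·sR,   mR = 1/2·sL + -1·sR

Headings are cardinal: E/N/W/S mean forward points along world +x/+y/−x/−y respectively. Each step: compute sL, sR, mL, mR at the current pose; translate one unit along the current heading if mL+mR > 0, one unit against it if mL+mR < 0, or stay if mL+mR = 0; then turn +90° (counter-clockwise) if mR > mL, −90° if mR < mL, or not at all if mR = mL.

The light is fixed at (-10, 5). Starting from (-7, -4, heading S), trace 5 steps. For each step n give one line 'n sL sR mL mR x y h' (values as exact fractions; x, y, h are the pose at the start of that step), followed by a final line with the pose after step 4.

0 8/9 10/9 -1/9 -2/3 -7 -4 S
1 160/121 32/5 -1536/605 -3472/605 -7 -3 W
2 80/13 80/37 960/481 440/481 -6 -3 N
3 32/13 160/149 1344/1937 304/1937 -6 -2 E
4 40/41 20/13 -150/533 -560/533 -5 -2 S
final -5 -1 W

n=0: pose=(-7,-4,S); sL=8/9, sR=10/9; mL=-1/9, mR=-2/3; mL+mR=-7/9 → advance -1; mR−mL=-5/9 → turn -1·90°
n=1: pose=(-7,-3,W); sL=160/121, sR=32/5; mL=-1536/605, mR=-3472/605; mL+mR=-5008/605 → advance -1; mR−mL=-16/5 → turn -1·90°
n=2: pose=(-6,-3,N); sL=80/13, sR=80/37; mL=960/481, mR=440/481; mL+mR=1400/481 → advance +1; mR−mL=-40/37 → turn -1·90°
n=3: pose=(-6,-2,E); sL=32/13, sR=160/149; mL=1344/1937, mR=304/1937; mL+mR=1648/1937 → advance +1; mR−mL=-80/149 → turn -1·90°
n=4: pose=(-5,-2,S); sL=40/41, sR=20/13; mL=-150/533, mR=-560/533; mL+mR=-710/533 → advance -1; mR−mL=-10/13 → turn -1·90°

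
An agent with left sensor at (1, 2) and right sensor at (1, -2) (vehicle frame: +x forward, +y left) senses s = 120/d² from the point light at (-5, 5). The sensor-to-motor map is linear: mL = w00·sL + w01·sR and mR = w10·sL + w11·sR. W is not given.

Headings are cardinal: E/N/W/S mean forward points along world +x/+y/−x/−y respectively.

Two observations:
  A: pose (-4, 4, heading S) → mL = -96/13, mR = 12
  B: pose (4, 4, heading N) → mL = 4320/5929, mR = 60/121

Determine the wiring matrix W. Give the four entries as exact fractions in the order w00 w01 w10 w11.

1/2 -1/2 0 1/2

obs A: pose=(-4,4,S) → sL=120/13, sR=24, mL=-96/13, mR=12
obs B: pose=(4,4,N) → sL=120/49, sR=120/121, mL=4320/5929, mR=60/121
sensor matrix S = [[120/13, 24], [120/49, 120/121]]; det S = -3824640/77077
solve [mL_A; mL_B] = S·[w00; w01] and [mR_A; mR_B] = S·[w10; w11]:
  w00 = 1/2, w01 = -1/2, w10 = 0, w11 = 1/2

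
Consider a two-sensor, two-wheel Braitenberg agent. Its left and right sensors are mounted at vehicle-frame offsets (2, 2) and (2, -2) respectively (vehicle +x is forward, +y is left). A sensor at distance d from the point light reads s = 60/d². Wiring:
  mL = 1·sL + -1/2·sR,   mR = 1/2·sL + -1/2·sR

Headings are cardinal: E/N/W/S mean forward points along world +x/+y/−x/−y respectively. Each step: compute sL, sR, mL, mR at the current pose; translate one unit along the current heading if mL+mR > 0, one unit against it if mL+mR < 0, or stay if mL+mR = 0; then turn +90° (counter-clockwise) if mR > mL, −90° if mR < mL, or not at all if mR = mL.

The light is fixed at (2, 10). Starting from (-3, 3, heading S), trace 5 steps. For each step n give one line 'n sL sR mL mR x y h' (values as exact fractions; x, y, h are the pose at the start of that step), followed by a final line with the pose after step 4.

n=0: pose=(-3,3,S); sL=2/3, sR=6/13; mL=17/39, mR=4/39; mL+mR=7/13 → advance +1; mR−mL=-1/3 → turn -1·90°
n=1: pose=(-3,2,W); sL=60/149, sR=12/17; mL=126/2533, mR=-384/2533; mL+mR=-258/2533 → advance -1; mR−mL=-30/149 → turn -1·90°
n=2: pose=(-2,2,N); sL=5/6, sR=3/2; mL=1/12, mR=-1/3; mL+mR=-1/4 → advance -1; mR−mL=-5/12 → turn -1·90°
n=3: pose=(-2,1,E); sL=60/53, sR=12/25; mL=1182/1325, mR=432/1325; mL+mR=1614/1325 → advance +1; mR−mL=-30/53 → turn -1·90°
n=4: pose=(-1,1,S); sL=30/61, sR=30/73; mL=1275/4453, mR=180/4453; mL+mR=1455/4453 → advance +1; mR−mL=-15/61 → turn -1·90°

0 2/3 6/13 17/39 4/39 -3 3 S
1 60/149 12/17 126/2533 -384/2533 -3 2 W
2 5/6 3/2 1/12 -1/3 -2 2 N
3 60/53 12/25 1182/1325 432/1325 -2 1 E
4 30/61 30/73 1275/4453 180/4453 -1 1 S
final -1 0 W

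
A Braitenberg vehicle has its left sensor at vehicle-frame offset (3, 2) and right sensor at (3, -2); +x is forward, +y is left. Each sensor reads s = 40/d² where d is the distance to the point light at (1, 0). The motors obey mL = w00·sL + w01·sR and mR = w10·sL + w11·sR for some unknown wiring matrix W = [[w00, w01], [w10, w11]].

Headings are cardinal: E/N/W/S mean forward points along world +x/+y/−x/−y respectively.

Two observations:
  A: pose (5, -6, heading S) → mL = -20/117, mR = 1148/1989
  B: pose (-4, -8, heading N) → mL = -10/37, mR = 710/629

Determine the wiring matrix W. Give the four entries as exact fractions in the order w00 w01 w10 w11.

-1/2 0 1 1/2

obs A: pose=(5,-6,S) → sL=40/117, sR=8/17, mL=-20/117, mR=1148/1989
obs B: pose=(-4,-8,N) → sL=20/37, sR=20/17, mL=-10/37, mR=710/629
sensor matrix S = [[40/117, 8/17], [20/37, 20/17]]; det S = 640/4329
solve [mL_A; mL_B] = S·[w00; w01] and [mR_A; mR_B] = S·[w10; w11]:
  w00 = -1/2, w01 = 0, w10 = 1, w11 = 1/2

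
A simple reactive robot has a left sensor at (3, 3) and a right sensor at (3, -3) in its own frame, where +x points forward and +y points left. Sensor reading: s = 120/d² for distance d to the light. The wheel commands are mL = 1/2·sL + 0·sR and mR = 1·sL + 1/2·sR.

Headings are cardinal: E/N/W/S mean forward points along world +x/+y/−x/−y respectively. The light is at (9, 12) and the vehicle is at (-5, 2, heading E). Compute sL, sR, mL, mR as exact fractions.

12/17 12/29 6/17 450/493

left sensor world pos  = (-2, 5); dL² = 170
right sensor world pos = (-2, -1); dR² = 290
sL = 120/170 = 12/17
sR = 120/290 = 12/29
mL = 1/2·sL + 0·sR = 6/17
mR = 1·sL + 1/2·sR = 450/493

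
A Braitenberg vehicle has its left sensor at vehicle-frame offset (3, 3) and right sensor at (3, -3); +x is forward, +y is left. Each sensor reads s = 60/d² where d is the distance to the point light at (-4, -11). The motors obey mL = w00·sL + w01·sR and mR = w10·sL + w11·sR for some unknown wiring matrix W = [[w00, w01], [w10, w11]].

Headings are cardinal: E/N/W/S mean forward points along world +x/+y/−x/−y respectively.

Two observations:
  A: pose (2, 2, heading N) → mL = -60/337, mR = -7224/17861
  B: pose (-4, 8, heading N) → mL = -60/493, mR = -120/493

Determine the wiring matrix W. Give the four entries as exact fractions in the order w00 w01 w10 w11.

obs A: pose=(2,2,N) → sL=12/53, sR=60/337, mL=-60/337, mR=-7224/17861
obs B: pose=(-4,8,N) → sL=60/493, sR=60/493, mL=-60/493, mR=-120/493
sensor matrix S = [[12/53, 60/337], [60/493, 60/493]]; det S = 51840/8805473
solve [mL_A; mL_B] = S·[w00; w01] and [mR_A; mR_B] = S·[w10; w11]:
  w00 = 0, w01 = -1, w10 = -1, w11 = -1

0 -1 -1 -1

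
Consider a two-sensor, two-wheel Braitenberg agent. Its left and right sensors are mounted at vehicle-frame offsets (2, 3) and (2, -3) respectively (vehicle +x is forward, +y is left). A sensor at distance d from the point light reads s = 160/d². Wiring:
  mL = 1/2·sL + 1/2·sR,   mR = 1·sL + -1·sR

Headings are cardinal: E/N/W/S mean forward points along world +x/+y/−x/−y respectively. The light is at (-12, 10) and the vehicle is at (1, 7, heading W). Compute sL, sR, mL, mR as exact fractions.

left sensor world pos  = (-1, 4); dL² = 157
right sensor world pos = (-1, 10); dR² = 121
sL = 160/157 = 160/157
sR = 160/121 = 160/121
mL = 1/2·sL + 1/2·sR = 22240/18997
mR = 1·sL + -1·sR = -5760/18997

160/157 160/121 22240/18997 -5760/18997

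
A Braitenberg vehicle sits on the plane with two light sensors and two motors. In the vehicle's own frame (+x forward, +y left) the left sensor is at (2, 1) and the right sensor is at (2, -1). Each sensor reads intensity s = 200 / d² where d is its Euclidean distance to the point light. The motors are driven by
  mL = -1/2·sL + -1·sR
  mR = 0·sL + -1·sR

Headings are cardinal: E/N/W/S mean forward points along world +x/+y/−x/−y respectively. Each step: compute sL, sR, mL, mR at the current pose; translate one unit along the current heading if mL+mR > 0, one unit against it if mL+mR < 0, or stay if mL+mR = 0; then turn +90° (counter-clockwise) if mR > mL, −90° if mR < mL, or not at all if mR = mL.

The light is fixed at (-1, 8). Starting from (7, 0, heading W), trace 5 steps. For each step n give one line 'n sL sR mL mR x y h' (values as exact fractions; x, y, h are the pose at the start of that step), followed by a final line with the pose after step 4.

0 200/117 40/17 -6380/1989 -40/17 7 0 W
1 1 50/41 -141/82 -50/41 8 0 S
2 200/157 40/37 -9980/5809 -40/37 8 1 E
3 100/37 100/53 -6350/1961 -100/53 7 1 N
4 200/117 40/17 -6380/1989 -40/17 7 0 W
final 8 0 S

n=0: pose=(7,0,W); sL=200/117, sR=40/17; mL=-6380/1989, mR=-40/17; mL+mR=-11060/1989 → advance -1; mR−mL=100/117 → turn +1·90°
n=1: pose=(8,0,S); sL=1, sR=50/41; mL=-141/82, mR=-50/41; mL+mR=-241/82 → advance -1; mR−mL=1/2 → turn +1·90°
n=2: pose=(8,1,E); sL=200/157, sR=40/37; mL=-9980/5809, mR=-40/37; mL+mR=-16260/5809 → advance -1; mR−mL=100/157 → turn +1·90°
n=3: pose=(7,1,N); sL=100/37, sR=100/53; mL=-6350/1961, mR=-100/53; mL+mR=-10050/1961 → advance -1; mR−mL=50/37 → turn +1·90°
n=4: pose=(7,0,W); sL=200/117, sR=40/17; mL=-6380/1989, mR=-40/17; mL+mR=-11060/1989 → advance -1; mR−mL=100/117 → turn +1·90°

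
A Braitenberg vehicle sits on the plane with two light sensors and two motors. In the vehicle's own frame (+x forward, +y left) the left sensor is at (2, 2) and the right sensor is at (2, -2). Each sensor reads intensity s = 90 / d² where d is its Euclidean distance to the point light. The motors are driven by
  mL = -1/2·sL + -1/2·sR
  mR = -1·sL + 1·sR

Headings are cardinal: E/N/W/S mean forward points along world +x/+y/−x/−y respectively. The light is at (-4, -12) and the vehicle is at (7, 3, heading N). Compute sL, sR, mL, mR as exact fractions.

left sensor world pos  = (5, 5); dL² = 370
right sensor world pos = (9, 5); dR² = 458
sL = 90/370 = 9/37
sR = 90/458 = 45/229
mL = -1/2·sL + -1/2·sR = -1863/8473
mR = -1·sL + 1·sR = -396/8473

9/37 45/229 -1863/8473 -396/8473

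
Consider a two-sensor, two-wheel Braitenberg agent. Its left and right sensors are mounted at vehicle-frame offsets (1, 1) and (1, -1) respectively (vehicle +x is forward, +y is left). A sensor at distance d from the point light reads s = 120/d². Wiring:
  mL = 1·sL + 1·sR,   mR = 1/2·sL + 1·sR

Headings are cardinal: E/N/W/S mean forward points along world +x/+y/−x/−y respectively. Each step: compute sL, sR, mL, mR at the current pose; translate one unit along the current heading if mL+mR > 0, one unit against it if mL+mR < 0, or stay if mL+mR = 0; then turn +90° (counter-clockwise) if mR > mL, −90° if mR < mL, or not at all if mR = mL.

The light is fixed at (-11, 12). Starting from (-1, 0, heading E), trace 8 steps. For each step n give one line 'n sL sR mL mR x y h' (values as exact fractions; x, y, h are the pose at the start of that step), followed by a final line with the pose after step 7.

0 60/121 12/29 3192/3509 2322/3509 -1 0 E
1 120/313 120/269 69840/84197 53700/84197 0 0 S
2 15/37 30/61 2025/2257 3135/4514 0 -1 W
3 8/15 24/53 784/795 572/795 -1 -1 N
4 60/121 12/29 3192/3509 2322/3509 -1 0 E
5 120/313 120/269 69840/84197 53700/84197 0 0 S
6 15/37 30/61 2025/2257 3135/4514 0 -1 W
7 8/15 24/53 784/795 572/795 -1 -1 N
final -1 0 E

n=0: pose=(-1,0,E); sL=60/121, sR=12/29; mL=3192/3509, mR=2322/3509; mL+mR=5514/3509 → advance +1; mR−mL=-30/121 → turn -1·90°
n=1: pose=(0,0,S); sL=120/313, sR=120/269; mL=69840/84197, mR=53700/84197; mL+mR=123540/84197 → advance +1; mR−mL=-60/313 → turn -1·90°
n=2: pose=(0,-1,W); sL=15/37, sR=30/61; mL=2025/2257, mR=3135/4514; mL+mR=7185/4514 → advance +1; mR−mL=-15/74 → turn -1·90°
n=3: pose=(-1,-1,N); sL=8/15, sR=24/53; mL=784/795, mR=572/795; mL+mR=452/265 → advance +1; mR−mL=-4/15 → turn -1·90°
n=4: pose=(-1,0,E); sL=60/121, sR=12/29; mL=3192/3509, mR=2322/3509; mL+mR=5514/3509 → advance +1; mR−mL=-30/121 → turn -1·90°
n=5: pose=(0,0,S); sL=120/313, sR=120/269; mL=69840/84197, mR=53700/84197; mL+mR=123540/84197 → advance +1; mR−mL=-60/313 → turn -1·90°
n=6: pose=(0,-1,W); sL=15/37, sR=30/61; mL=2025/2257, mR=3135/4514; mL+mR=7185/4514 → advance +1; mR−mL=-15/74 → turn -1·90°
n=7: pose=(-1,-1,N); sL=8/15, sR=24/53; mL=784/795, mR=572/795; mL+mR=452/265 → advance +1; mR−mL=-4/15 → turn -1·90°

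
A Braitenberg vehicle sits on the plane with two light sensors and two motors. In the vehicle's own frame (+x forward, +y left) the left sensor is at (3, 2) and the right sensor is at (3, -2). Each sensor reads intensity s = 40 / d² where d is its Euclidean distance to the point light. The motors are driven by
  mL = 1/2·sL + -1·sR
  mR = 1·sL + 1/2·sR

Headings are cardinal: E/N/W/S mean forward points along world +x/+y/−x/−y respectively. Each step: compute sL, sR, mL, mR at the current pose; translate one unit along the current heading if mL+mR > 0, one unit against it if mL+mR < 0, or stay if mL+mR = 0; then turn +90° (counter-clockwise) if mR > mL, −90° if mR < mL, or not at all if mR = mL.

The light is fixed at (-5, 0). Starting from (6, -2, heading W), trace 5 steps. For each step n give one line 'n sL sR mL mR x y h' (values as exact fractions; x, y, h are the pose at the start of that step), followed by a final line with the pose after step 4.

n=0: pose=(6,-2,W); sL=1/2, sR=5/8; mL=-3/8, mR=13/16; mL+mR=7/16 → advance +1; mR−mL=19/16 → turn +1·90°
n=1: pose=(5,-2,S); sL=40/169, sR=40/89; mL=-4980/15041, mR=6940/15041; mL+mR=1960/15041 → advance +1; mR−mL=11920/15041 → turn +1·90°
n=2: pose=(5,-3,E); sL=4/17, sR=20/97; mL=-146/1649, mR=558/1649; mL+mR=412/1649 → advance +1; mR−mL=704/1649 → turn +1·90°
n=3: pose=(6,-3,N); sL=40/81, sR=40/169; mL=140/13689, mR=8380/13689; mL+mR=2840/4563 → advance +1; mR−mL=8240/13689 → turn +1·90°
n=4: pose=(6,-2,W); sL=1/2, sR=5/8; mL=-3/8, mR=13/16; mL+mR=7/16 → advance +1; mR−mL=19/16 → turn +1·90°

0 1/2 5/8 -3/8 13/16 6 -2 W
1 40/169 40/89 -4980/15041 6940/15041 5 -2 S
2 4/17 20/97 -146/1649 558/1649 5 -3 E
3 40/81 40/169 140/13689 8380/13689 6 -3 N
4 1/2 5/8 -3/8 13/16 6 -2 W
final 5 -2 S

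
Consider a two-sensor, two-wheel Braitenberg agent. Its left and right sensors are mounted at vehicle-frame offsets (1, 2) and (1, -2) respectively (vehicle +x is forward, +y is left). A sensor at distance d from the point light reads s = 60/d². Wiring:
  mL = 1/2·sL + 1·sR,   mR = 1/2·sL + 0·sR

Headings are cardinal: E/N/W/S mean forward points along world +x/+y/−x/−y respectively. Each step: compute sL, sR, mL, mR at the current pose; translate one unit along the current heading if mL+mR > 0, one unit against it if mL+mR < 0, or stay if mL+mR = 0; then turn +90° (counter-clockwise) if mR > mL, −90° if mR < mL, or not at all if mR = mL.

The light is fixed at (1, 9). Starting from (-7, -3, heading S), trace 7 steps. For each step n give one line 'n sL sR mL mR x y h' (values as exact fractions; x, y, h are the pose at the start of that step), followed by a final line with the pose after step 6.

n=0: pose=(-7,-3,S); sL=12/41, sR=60/269; mL=4074/11029, mR=6/41; mL+mR=5688/11029 → advance +1; mR−mL=-60/269 → turn -1·90°
n=1: pose=(-7,-4,W); sL=10/51, sR=30/101; mL=2035/5151, mR=5/51; mL+mR=2540/5151 → advance +1; mR−mL=-30/101 → turn -1·90°
n=2: pose=(-8,-4,N); sL=12/53, sR=60/193; mL=4338/10229, mR=6/53; mL+mR=5496/10229 → advance +1; mR−mL=-60/193 → turn -1·90°
n=3: pose=(-8,-3,E); sL=15/41, sR=3/13; mL=441/1066, mR=15/82; mL+mR=318/533 → advance +1; mR−mL=-3/13 → turn -1·90°
n=4: pose=(-7,-3,S); sL=12/41, sR=60/269; mL=4074/11029, mR=6/41; mL+mR=5688/11029 → advance +1; mR−mL=-60/269 → turn -1·90°
n=5: pose=(-7,-4,W); sL=10/51, sR=30/101; mL=2035/5151, mR=5/51; mL+mR=2540/5151 → advance +1; mR−mL=-30/101 → turn -1·90°
n=6: pose=(-8,-4,N); sL=12/53, sR=60/193; mL=4338/10229, mR=6/53; mL+mR=5496/10229 → advance +1; mR−mL=-60/193 → turn -1·90°

0 12/41 60/269 4074/11029 6/41 -7 -3 S
1 10/51 30/101 2035/5151 5/51 -7 -4 W
2 12/53 60/193 4338/10229 6/53 -8 -4 N
3 15/41 3/13 441/1066 15/82 -8 -3 E
4 12/41 60/269 4074/11029 6/41 -7 -3 S
5 10/51 30/101 2035/5151 5/51 -7 -4 W
6 12/53 60/193 4338/10229 6/53 -8 -4 N
final -8 -3 E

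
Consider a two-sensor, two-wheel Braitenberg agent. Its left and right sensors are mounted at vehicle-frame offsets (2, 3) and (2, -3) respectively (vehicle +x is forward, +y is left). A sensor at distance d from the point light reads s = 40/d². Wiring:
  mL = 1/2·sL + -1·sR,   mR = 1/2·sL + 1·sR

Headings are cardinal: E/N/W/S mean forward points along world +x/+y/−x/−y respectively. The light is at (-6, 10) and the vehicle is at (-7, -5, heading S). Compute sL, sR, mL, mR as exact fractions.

left sensor world pos  = (-4, -7); dL² = 293
right sensor world pos = (-10, -7); dR² = 305
sL = 40/293 = 40/293
sR = 40/305 = 8/61
mL = 1/2·sL + -1·sR = -1124/17873
mR = 1/2·sL + 1·sR = 3564/17873

40/293 8/61 -1124/17873 3564/17873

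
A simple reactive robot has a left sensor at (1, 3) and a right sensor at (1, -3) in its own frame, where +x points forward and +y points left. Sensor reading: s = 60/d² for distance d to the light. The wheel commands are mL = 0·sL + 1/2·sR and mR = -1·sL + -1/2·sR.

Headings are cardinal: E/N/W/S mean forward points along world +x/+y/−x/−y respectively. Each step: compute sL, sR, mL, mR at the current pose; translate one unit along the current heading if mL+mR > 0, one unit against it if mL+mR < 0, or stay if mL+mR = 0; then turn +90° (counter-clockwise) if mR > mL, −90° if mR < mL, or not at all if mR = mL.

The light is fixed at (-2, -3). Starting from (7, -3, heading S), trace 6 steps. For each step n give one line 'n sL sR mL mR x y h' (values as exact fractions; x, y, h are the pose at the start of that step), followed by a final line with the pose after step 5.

n=0: pose=(7,-3,S); sL=12/29, sR=60/37; mL=30/37, mR=-1314/1073; mL+mR=-12/29 → advance -1; mR−mL=-2184/1073 → turn -1·90°
n=1: pose=(7,-2,W); sL=15/17, sR=3/4; mL=3/8, mR=-171/136; mL+mR=-15/17 → advance -1; mR−mL=-111/68 → turn -1·90°
n=2: pose=(8,-2,N); sL=60/53, sR=60/173; mL=30/173, mR=-11970/9169; mL+mR=-60/53 → advance -1; mR−mL=-13560/9169 → turn -1·90°
n=3: pose=(8,-3,E); sL=6/13, sR=6/13; mL=3/13, mR=-9/13; mL+mR=-6/13 → advance -1; mR−mL=-12/13 → turn -1·90°
n=4: pose=(7,-3,S); sL=12/29, sR=60/37; mL=30/37, mR=-1314/1073; mL+mR=-12/29 → advance -1; mR−mL=-2184/1073 → turn -1·90°
n=5: pose=(7,-2,W); sL=15/17, sR=3/4; mL=3/8, mR=-171/136; mL+mR=-15/17 → advance -1; mR−mL=-111/68 → turn -1·90°

0 12/29 60/37 30/37 -1314/1073 7 -3 S
1 15/17 3/4 3/8 -171/136 7 -2 W
2 60/53 60/173 30/173 -11970/9169 8 -2 N
3 6/13 6/13 3/13 -9/13 8 -3 E
4 12/29 60/37 30/37 -1314/1073 7 -3 S
5 15/17 3/4 3/8 -171/136 7 -2 W
final 8 -2 N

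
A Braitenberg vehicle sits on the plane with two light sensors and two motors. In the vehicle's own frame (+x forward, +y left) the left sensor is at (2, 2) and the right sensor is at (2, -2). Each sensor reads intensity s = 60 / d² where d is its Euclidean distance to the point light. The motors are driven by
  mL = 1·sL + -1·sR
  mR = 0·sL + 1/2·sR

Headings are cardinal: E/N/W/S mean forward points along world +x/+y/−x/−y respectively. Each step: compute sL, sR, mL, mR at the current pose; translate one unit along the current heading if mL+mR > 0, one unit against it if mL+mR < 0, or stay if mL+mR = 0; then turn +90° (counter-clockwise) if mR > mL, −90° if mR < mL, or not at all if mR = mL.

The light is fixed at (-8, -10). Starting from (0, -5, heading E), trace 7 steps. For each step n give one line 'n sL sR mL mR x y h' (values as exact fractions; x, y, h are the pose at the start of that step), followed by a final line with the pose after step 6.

0 60/149 60/109 -2400/16241 30/109 0 -5 E
1 30/49 6/17 216/833 3/17 1 -5 N
2 12/37 60/137 -576/5069 30/137 1 -4 E
3 15/32 15/52 75/416 15/104 2 -4 N
4 4/15 60/169 -224/2535 30/169 2 -3 E
5 10/27 6/25 88/675 3/25 3 -3 N
6 60/269 12/41 -768/11029 6/41 3 -2 E
final 4 -2 N

n=0: pose=(0,-5,E); sL=60/149, sR=60/109; mL=-2400/16241, mR=30/109; mL+mR=2070/16241 → advance +1; mR−mL=6870/16241 → turn +1·90°
n=1: pose=(1,-5,N); sL=30/49, sR=6/17; mL=216/833, mR=3/17; mL+mR=363/833 → advance +1; mR−mL=-69/833 → turn -1·90°
n=2: pose=(1,-4,E); sL=12/37, sR=60/137; mL=-576/5069, mR=30/137; mL+mR=534/5069 → advance +1; mR−mL=1686/5069 → turn +1·90°
n=3: pose=(2,-4,N); sL=15/32, sR=15/52; mL=75/416, mR=15/104; mL+mR=135/416 → advance +1; mR−mL=-15/416 → turn -1·90°
n=4: pose=(2,-3,E); sL=4/15, sR=60/169; mL=-224/2535, mR=30/169; mL+mR=226/2535 → advance +1; mR−mL=674/2535 → turn +1·90°
n=5: pose=(3,-3,N); sL=10/27, sR=6/25; mL=88/675, mR=3/25; mL+mR=169/675 → advance +1; mR−mL=-7/675 → turn -1·90°
n=6: pose=(3,-2,E); sL=60/269, sR=12/41; mL=-768/11029, mR=6/41; mL+mR=846/11029 → advance +1; mR−mL=2382/11029 → turn +1·90°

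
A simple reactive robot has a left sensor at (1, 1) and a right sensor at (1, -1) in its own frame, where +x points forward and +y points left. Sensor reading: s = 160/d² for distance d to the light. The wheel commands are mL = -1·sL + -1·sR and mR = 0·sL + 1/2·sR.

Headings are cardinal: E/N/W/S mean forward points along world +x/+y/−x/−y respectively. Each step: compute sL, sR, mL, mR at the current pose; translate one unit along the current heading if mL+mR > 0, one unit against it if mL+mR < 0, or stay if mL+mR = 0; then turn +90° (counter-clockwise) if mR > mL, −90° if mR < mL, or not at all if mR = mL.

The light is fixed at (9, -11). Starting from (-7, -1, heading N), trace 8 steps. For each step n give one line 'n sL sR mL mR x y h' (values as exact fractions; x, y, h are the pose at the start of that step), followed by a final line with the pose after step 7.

0 16/41 80/173 -6048/7093 40/173 -7 -1 N
1 160/353 160/389 -118720/137317 80/389 -7 -2 W
2 8/13 1/2 -29/26 1/4 -6 -2 S
3 160/317 160/277 -95040/87809 80/277 -6 -1 E
4 16/41 80/173 -6048/7093 40/173 -7 -1 N
5 160/353 160/389 -118720/137317 80/389 -7 -2 W
6 8/13 1/2 -29/26 1/4 -6 -2 S
7 160/317 160/277 -95040/87809 80/277 -6 -1 E
final -7 -1 N

n=0: pose=(-7,-1,N); sL=16/41, sR=80/173; mL=-6048/7093, mR=40/173; mL+mR=-4408/7093 → advance -1; mR−mL=7688/7093 → turn +1·90°
n=1: pose=(-7,-2,W); sL=160/353, sR=160/389; mL=-118720/137317, mR=80/389; mL+mR=-90480/137317 → advance -1; mR−mL=146960/137317 → turn +1·90°
n=2: pose=(-6,-2,S); sL=8/13, sR=1/2; mL=-29/26, mR=1/4; mL+mR=-45/52 → advance -1; mR−mL=71/52 → turn +1·90°
n=3: pose=(-6,-1,E); sL=160/317, sR=160/277; mL=-95040/87809, mR=80/277; mL+mR=-69680/87809 → advance -1; mR−mL=120400/87809 → turn +1·90°
n=4: pose=(-7,-1,N); sL=16/41, sR=80/173; mL=-6048/7093, mR=40/173; mL+mR=-4408/7093 → advance -1; mR−mL=7688/7093 → turn +1·90°
n=5: pose=(-7,-2,W); sL=160/353, sR=160/389; mL=-118720/137317, mR=80/389; mL+mR=-90480/137317 → advance -1; mR−mL=146960/137317 → turn +1·90°
n=6: pose=(-6,-2,S); sL=8/13, sR=1/2; mL=-29/26, mR=1/4; mL+mR=-45/52 → advance -1; mR−mL=71/52 → turn +1·90°
n=7: pose=(-6,-1,E); sL=160/317, sR=160/277; mL=-95040/87809, mR=80/277; mL+mR=-69680/87809 → advance -1; mR−mL=120400/87809 → turn +1·90°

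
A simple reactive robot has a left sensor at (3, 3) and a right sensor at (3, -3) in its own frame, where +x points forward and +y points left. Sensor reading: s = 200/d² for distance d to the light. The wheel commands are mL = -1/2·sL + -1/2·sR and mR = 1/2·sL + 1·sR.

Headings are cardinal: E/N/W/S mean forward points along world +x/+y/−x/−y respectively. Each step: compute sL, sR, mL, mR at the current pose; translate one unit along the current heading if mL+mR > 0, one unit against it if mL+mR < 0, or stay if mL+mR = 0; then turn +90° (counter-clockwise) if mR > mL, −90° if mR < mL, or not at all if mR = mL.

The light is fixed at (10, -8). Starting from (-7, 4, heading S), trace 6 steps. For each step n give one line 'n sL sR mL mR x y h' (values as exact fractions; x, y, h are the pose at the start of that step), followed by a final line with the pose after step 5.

n=0: pose=(-7,4,S); sL=200/277, sR=200/481; mL=-75800/133237, mR=103500/133237; mL+mR=100/481 → advance +1; mR−mL=179300/133237 → turn +1·90°
n=1: pose=(-7,3,E); sL=25/49, sR=10/13; mL=-815/1274, mR=1305/1274; mL+mR=5/13 → advance +1; mR−mL=1060/637 → turn +1·90°
n=2: pose=(-6,3,N); sL=200/557, sR=40/73; mL=-18440/40661, mR=29580/40661; mL+mR=20/73 → advance +1; mR−mL=48020/40661 → turn +1·90°
n=3: pose=(-6,4,W); sL=100/221, sR=100/293; mL=-25700/64753, mR=36750/64753; mL+mR=50/293 → advance +1; mR−mL=62450/64753 → turn +1·90°
n=4: pose=(-7,4,S); sL=200/277, sR=200/481; mL=-75800/133237, mR=103500/133237; mL+mR=100/481 → advance +1; mR−mL=179300/133237 → turn +1·90°
n=5: pose=(-7,3,E); sL=25/49, sR=10/13; mL=-815/1274, mR=1305/1274; mL+mR=5/13 → advance +1; mR−mL=1060/637 → turn +1·90°

0 200/277 200/481 -75800/133237 103500/133237 -7 4 S
1 25/49 10/13 -815/1274 1305/1274 -7 3 E
2 200/557 40/73 -18440/40661 29580/40661 -6 3 N
3 100/221 100/293 -25700/64753 36750/64753 -6 4 W
4 200/277 200/481 -75800/133237 103500/133237 -7 4 S
5 25/49 10/13 -815/1274 1305/1274 -7 3 E
final -6 3 N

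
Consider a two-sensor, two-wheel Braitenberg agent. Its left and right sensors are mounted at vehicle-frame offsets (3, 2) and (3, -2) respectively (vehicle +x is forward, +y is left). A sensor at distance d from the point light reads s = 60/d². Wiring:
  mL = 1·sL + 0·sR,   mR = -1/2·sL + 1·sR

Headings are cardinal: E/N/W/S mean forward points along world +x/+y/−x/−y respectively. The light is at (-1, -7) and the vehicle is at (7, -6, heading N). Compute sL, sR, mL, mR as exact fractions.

left sensor world pos  = (5, -3); dL² = 52
right sensor world pos = (9, -3); dR² = 116
sL = 60/52 = 15/13
sR = 60/116 = 15/29
mL = 1·sL + 0·sR = 15/13
mR = -1/2·sL + 1·sR = -45/754

15/13 15/29 15/13 -45/754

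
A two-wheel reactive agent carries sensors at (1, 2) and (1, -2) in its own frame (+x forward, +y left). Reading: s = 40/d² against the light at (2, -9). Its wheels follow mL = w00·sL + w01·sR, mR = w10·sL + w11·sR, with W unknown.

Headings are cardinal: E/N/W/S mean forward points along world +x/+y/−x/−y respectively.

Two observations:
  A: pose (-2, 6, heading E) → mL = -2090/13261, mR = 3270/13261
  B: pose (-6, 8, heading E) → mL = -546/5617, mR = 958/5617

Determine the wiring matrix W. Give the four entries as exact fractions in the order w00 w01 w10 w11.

obs A: pose=(-2,6,E) → sL=20/149, sR=20/89, mL=-2090/13261, mR=3270/13261
obs B: pose=(-6,8,E) → sL=4/41, sR=20/137, mL=-546/5617, mR=958/5617
sensor matrix S = [[20/149, 20/89], [4/41, 20/137]]; det S = -173440/74487037
solve [mL_A; mL_B] = S·[w00; w01] and [mR_A; mR_B] = S·[w10; w11]:
  w00 = 1/2, w01 = -1, w10 = 1, w11 = 1/2

1/2 -1 1 1/2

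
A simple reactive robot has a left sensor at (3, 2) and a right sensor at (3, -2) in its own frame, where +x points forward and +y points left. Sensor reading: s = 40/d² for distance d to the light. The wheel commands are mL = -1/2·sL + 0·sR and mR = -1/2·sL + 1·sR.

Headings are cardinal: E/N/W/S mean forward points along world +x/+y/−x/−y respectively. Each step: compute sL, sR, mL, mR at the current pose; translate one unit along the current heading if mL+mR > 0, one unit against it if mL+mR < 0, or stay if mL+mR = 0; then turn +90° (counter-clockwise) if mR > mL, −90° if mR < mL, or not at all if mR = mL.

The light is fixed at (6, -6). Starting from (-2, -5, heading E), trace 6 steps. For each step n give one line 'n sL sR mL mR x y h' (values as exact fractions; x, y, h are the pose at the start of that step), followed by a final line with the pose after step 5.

0 20/17 20/13 -10/17 210/221 -2 -5 E
1 40/97 40/41 -20/97 3060/3977 -1 -5 N
2 2/5 10/29 -1/5 21/145 -1 -4 W
3 40/17 8/13 -20/17 -124/221 0 -4 S
4 20/17 4 -10/17 58/17 0 -3 E
5 8/17 8/9 -4/17 100/153 1 -3 N
final 1 -2 W

n=0: pose=(-2,-5,E); sL=20/17, sR=20/13; mL=-10/17, mR=210/221; mL+mR=80/221 → advance +1; mR−mL=20/13 → turn +1·90°
n=1: pose=(-1,-5,N); sL=40/97, sR=40/41; mL=-20/97, mR=3060/3977; mL+mR=2240/3977 → advance +1; mR−mL=40/41 → turn +1·90°
n=2: pose=(-1,-4,W); sL=2/5, sR=10/29; mL=-1/5, mR=21/145; mL+mR=-8/145 → advance -1; mR−mL=10/29 → turn +1·90°
n=3: pose=(0,-4,S); sL=40/17, sR=8/13; mL=-20/17, mR=-124/221; mL+mR=-384/221 → advance -1; mR−mL=8/13 → turn +1·90°
n=4: pose=(0,-3,E); sL=20/17, sR=4; mL=-10/17, mR=58/17; mL+mR=48/17 → advance +1; mR−mL=4 → turn +1·90°
n=5: pose=(1,-3,N); sL=8/17, sR=8/9; mL=-4/17, mR=100/153; mL+mR=64/153 → advance +1; mR−mL=8/9 → turn +1·90°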